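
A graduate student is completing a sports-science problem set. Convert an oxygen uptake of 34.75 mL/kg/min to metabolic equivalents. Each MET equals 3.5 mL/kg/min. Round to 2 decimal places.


One MET = 3.5 mL/kg/min
Number of METs = 34.75 / 3.5
= 9.93 METs

9.93 METs


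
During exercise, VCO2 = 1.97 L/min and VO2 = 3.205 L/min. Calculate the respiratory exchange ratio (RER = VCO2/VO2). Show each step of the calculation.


RER = VCO2 / VO2
= 1.97 / 3.205
= 0.6147

0.6147


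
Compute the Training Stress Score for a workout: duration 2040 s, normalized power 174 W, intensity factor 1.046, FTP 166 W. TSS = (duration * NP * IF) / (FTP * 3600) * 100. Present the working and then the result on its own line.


Product = 2040 * 174 * 1.046 = 371288.16
Base = 166 * 3600 = 597600
TSS = 371288.16 / 597600 * 100 = 62.13

62.13 TSS


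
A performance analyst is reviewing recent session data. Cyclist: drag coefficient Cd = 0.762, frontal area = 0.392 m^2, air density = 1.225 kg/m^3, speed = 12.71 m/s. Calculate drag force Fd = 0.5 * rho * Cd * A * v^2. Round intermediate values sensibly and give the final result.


v^2 = 12.71^2 = 161.5441
Fd = 0.5 * 1.225 * 0.762 * 0.392 * 161.5441
= 29.555 N

29.555 N


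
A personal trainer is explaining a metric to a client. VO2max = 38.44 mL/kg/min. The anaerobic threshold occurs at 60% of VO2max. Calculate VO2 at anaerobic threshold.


AT fraction = 60 / 100 = 0.6
AT VO2 = 38.44 * 0.6
= 23.06 mL/kg/min

23.06 mL/kg/min


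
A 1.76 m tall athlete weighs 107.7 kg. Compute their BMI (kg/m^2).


height^2 = 3.0976 m^2
BMI = 107.7 / 3.0976 = 34.77 kg/m^2

34.77 kg/m^2


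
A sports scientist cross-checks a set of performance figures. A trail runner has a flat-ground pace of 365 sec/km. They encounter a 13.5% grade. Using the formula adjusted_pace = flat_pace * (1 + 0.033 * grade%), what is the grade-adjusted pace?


Grade factor = 1 + 0.033 * 13.5 = 1.4455
Adjusted = 365 * 1.4455 = 527.61 sec/km

527.61 s/km


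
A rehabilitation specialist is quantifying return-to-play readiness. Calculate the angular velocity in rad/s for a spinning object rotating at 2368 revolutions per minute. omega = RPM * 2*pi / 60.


omega = RPM * 2*pi / 60
= 2368 * 6.28318531 / 60
= 247.976 rad/s

247.976 rad/s


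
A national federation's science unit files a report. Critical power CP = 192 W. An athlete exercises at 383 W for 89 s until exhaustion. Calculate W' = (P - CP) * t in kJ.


P - CP = 383 - 192 = 191 W
W' = 191 * 89 = 16999 J
= 16999 / 1000 = 16.999 kJ

16.999 kJ


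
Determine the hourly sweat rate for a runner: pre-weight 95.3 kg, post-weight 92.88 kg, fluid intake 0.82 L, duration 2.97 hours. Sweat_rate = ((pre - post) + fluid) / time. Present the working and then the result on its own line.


Mass lost = 95.3 - 92.88 = 2.42 kg
Add fluid consumed: 2.42 + 0.82 = 3.24 L total sweat
Sweat rate = 3.24 / 2.97 = 1.091 L/h

1.091 L/h


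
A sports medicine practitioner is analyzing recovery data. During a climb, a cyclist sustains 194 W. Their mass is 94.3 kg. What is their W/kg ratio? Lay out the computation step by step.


Power-to-weight = 194 W / 94.3 kg
= 2.057 W/kg

2.057 W/kg


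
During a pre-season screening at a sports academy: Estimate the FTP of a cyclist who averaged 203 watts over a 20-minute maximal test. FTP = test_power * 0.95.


FTP = 203 * 0.95 = 192.85 W

192.85 W


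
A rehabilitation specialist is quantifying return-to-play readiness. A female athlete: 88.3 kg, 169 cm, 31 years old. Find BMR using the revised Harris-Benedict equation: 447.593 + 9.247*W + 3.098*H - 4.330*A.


Intercept = 447.593
Weight contribution = 9.247 * 88.3 = 816.5101
Height contribution = 3.098 * 169 = 523.562
Age contribution = 4.33 * 31 = 134.23
BMR = 447.593 + 816.5101 + 523.562 - 134.23
= 1653.44 kcal/day

1653.44 kcal/day


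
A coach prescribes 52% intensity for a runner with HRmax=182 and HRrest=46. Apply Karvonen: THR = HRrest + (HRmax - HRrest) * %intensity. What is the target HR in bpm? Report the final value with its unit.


Heart rate reserve = 182 - 46 = 136
Intensity fraction = 52 / 100 = 0.52
THR = 46 + 136 * 0.52 = 116.72 bpm

116.72 bpm


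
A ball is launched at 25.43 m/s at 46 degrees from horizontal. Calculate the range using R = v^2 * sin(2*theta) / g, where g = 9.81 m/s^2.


sin(2 * 46) = sin(92) = 0.999391
v^2 = 25.43^2 = 646.6849
R = 646.6849 * 0.999391 / 9.81
= 65.881 m

65.881 m


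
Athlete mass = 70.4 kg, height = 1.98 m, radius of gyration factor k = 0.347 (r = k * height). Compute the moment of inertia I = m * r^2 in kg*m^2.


r = k * height = 0.347 * 1.98 = 0.68706 m
r^2 = 0.68706^2 = 0.472051
I = 70.4 * 0.472051 = 33.232 kg*m^2

33.232 kg*m^2


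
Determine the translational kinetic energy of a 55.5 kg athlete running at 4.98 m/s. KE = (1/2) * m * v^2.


KE = 0.5 * m * v^2
= 0.5 * 55.5 * 4.98^2
= 0.5 * 55.5 * 24.8004
= 688.21 J

688.21 J


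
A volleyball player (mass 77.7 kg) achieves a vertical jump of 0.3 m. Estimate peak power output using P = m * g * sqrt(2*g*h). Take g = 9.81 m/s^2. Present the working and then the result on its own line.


2 * g * h = 2 * 9.81 * 0.3 = 5.886
sqrt(5.886) = 2.426108 m/s
P = 77.7 * 9.81 * 2.426108 = 1849.27 W

1849.27 W


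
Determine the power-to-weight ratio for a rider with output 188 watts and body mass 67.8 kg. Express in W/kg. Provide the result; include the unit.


P/W = 188 / 67.8 = 2.773 W/kg

2.773 W/kg


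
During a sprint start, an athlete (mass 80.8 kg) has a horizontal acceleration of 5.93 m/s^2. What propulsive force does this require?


Propulsive force = mass * acceleration
= 80.8 kg * 5.93 m/s^2
= 479.14 N

479.14 N


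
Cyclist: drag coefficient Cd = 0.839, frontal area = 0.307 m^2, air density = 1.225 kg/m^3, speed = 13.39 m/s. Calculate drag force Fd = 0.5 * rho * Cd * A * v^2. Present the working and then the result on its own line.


v^2 = 13.39^2 = 179.2921
Fd = 0.5 * 1.225 * 0.839 * 0.307 * 179.2921
= 28.286 N

28.286 N


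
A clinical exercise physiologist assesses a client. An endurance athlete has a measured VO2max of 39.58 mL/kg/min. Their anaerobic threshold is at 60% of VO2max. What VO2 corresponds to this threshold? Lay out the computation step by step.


Anaerobic threshold VO2 = VO2max * 60%
= 39.58 * 0.6
= 23.75 mL/kg/min

23.75 mL/kg/min


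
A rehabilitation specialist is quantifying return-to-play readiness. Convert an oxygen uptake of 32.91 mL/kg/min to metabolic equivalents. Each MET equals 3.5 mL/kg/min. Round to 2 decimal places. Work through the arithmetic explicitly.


One MET = 3.5 mL/kg/min
Number of METs = 32.91 / 3.5
= 9.4 METs

9.4 METs


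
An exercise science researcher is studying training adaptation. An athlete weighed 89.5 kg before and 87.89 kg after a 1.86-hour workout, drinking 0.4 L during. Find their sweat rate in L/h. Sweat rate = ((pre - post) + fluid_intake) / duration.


Body mass change = 1.61 kg
Total sweat loss = 1.61 + 0.4 = 2.01 L
Rate = 2.01 / 1.86 = 1.081 L/h

1.081 L/h


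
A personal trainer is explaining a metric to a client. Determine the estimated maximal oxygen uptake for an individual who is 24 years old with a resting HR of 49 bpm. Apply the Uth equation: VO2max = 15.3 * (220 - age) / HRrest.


HRmax = 220 - 24 = 196
VO2max = 15.3 * (196 / 49)
= 15.3 * 4.0
= 61.2 mL/kg/min

61.2 mL/kg/min


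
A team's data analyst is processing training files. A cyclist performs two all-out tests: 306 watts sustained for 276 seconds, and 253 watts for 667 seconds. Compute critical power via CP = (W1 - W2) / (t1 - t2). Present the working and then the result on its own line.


W1 = P1 * t1 = 306 * 276 = 84456 J
W2 = P2 * t2 = 253 * 667 = 168751 J
CP = (84456 - 168751) / (276 - 667)
= 215.59 W

215.59 W


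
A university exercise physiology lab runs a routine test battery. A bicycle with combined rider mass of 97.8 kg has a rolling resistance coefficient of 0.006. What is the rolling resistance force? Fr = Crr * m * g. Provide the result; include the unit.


Fr = 0.006 * 97.8 * 9.81
= 0.5868 * 9.81
= 5.757 N

5.757 N


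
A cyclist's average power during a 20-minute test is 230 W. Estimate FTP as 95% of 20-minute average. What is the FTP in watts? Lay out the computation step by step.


FTP = 20-min power * 0.95
= 230 * 0.95
= 218.5 W

218.5 W


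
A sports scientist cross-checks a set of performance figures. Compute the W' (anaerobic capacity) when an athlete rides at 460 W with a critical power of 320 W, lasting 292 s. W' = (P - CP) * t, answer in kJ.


Above-CP power = 140 W
Duration = 292 s
W' = 140 * 292 = 40880 J
Convert: 40880 / 1000 = 40.88 kJ

40.88 kJ


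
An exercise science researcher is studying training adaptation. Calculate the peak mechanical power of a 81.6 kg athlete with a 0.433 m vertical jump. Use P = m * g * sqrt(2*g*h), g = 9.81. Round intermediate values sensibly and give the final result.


First, sqrt(2gh) = sqrt(2 * 9.81 * 0.433)
= sqrt(8.49546) = 2.914697 m/s
Power = 81.6 * 9.81 * 2.914697 = 2333.2 W

2333.2 W


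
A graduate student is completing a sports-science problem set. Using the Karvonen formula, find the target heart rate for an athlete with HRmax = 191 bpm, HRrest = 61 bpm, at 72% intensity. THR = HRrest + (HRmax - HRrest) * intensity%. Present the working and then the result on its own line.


HRR = 191 - 61 = 130
THR = 61 + 130 * 0.72
= 61 + 93.6
= 154.6 bpm

154.6 bpm


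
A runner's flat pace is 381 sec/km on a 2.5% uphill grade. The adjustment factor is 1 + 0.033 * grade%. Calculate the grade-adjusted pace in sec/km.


Factor = 1 + 0.033 * 2.5 = 1.0825
Adjusted pace = 381 * 1.0825
= 412.43 sec/km

412.43 s/km


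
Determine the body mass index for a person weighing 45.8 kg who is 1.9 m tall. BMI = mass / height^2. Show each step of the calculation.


BMI = mass / height^2
= 45.8 / 1.9^2
= 45.8 / 3.61
= 12.69 kg/m^2

12.69 kg/m^2


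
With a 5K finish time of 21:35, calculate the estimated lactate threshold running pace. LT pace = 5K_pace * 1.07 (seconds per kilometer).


Race duration = 1295 s for 5 km
Average pace = 1295 / 5 = 259.0 s/km
LT pace = 259.0 * 1.07
= 277.13 s/km

277.13 s/km


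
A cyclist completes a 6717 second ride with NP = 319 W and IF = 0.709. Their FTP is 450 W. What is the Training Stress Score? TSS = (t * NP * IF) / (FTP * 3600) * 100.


t * NP * IF = 6717 * 319 * 0.709 = 1519190.607
FTP * 3600 = 1620000
TSS = (1519190.607 / 1620000) * 100 = 93.78

93.78 TSS


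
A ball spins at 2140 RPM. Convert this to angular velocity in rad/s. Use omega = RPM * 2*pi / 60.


omega = 2140 * 2 * pi / 60
= 2140 * 6.28318531 / 60
= 13446.017 / 60
= 224.1 rad/s

224.1 rad/s


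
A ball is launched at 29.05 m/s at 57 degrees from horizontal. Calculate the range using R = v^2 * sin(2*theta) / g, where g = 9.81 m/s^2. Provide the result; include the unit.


sin(2 * 57) = sin(114) = 0.913545
v^2 = 29.05^2 = 843.9025
R = 843.9025 * 0.913545 / 9.81
= 78.587 m

78.587 m


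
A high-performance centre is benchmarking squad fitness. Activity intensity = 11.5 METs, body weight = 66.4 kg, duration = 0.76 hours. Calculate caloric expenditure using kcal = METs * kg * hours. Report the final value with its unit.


kcal = 11.5 * 66.4 * 0.76
= 763.6 * 0.76
= 580.34 kcal

580.34 kcal


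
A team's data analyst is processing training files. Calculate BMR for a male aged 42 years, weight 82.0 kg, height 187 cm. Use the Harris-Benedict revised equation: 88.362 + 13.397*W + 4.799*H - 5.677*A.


Substituting values:
W term = 13.397 * 82.0 = 1098.554
H term = 4.799 * 187 = 897.413
A term = 5.677 * 42 = 238.434
BMR = 1845.9 kcal/day

1845.9 kcal/day


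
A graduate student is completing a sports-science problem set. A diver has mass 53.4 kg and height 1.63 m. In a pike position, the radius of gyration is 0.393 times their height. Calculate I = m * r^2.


r = 0.393 * 1.63 = 0.64059 m
I = m * r^2 = 53.4 * 0.410356 = 21.913 kg*m^2

21.913 kg*m^2


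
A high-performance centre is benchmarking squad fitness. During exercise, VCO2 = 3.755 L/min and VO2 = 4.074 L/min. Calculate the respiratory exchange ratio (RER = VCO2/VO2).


RER = VCO2 / VO2
= 3.755 / 4.074
= 0.9217

0.9217


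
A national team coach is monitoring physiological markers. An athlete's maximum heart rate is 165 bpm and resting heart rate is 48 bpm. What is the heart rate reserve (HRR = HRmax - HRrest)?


HRR = HRmax - HRrest
= 165 - 48
= 117 bpm

117 bpm


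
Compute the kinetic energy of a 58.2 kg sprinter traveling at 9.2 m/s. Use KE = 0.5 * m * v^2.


Velocity squared = 84.64
KE = 0.5 * 58.2 * 84.64 = 2463.02 J

2463.02 J


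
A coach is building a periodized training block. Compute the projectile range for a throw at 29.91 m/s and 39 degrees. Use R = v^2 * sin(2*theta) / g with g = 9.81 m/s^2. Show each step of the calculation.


Two times the angle = 78 degrees
sin(78) = 0.978148
R = 894.6081 * 0.978148 / 9.81 = 89.201 m

89.201 m


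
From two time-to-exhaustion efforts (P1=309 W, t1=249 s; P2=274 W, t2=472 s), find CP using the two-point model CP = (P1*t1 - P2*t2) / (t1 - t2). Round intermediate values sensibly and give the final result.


Work in trial 1 = 76941 J
Work in trial 2 = 129328 J
Delta work = -52387 J
Delta time = -223 s
CP = -52387 / -223 = 234.92 W

234.92 W


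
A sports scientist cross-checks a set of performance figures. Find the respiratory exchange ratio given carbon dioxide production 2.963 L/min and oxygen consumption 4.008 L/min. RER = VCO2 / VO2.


VCO2 = 2.963 L/min
VO2 = 4.008 L/min
RER = 2.963 / 4.008 = 0.7393

0.7393


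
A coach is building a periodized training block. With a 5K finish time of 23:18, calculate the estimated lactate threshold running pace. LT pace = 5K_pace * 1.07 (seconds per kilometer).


Race duration = 1398 s for 5 km
Average pace = 1398 / 5 = 279.6 s/km
LT pace = 279.6 * 1.07
= 299.17 s/km

299.17 s/km


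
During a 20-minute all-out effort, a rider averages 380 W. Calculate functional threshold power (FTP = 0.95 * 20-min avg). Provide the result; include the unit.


FTP = 0.95 * 380
= 361.0 W

361.0 W


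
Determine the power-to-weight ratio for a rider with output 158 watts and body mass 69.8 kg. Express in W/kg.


P/W = 158 / 69.8 = 2.264 W/kg

2.264 W/kg


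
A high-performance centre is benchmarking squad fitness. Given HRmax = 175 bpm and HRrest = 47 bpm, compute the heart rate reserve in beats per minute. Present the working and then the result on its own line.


Heart rate reserve = maximum HR minus resting HR
HRR = 175 - 47 = 128 bpm

128 bpm


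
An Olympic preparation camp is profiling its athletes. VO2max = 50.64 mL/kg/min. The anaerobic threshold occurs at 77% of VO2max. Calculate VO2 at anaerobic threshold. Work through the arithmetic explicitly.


AT fraction = 77 / 100 = 0.77
AT VO2 = 50.64 * 0.77
= 38.99 mL/kg/min

38.99 mL/kg/min


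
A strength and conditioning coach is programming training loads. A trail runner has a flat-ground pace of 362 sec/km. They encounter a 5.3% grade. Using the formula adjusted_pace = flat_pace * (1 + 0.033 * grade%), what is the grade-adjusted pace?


Grade factor = 1 + 0.033 * 5.3 = 1.1749
Adjusted = 362 * 1.1749 = 425.31 sec/km

425.31 s/km


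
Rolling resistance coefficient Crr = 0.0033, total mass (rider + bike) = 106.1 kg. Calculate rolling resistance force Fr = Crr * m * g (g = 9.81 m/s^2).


Fr = Crr * m * g
= 0.0033 * 106.1 * 9.81
= 3.435 N

3.435 N


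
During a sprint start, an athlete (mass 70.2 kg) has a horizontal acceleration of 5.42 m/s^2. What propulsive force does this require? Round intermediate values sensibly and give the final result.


Propulsive force = mass * acceleration
= 70.2 kg * 5.42 m/s^2
= 380.48 N

380.48 N


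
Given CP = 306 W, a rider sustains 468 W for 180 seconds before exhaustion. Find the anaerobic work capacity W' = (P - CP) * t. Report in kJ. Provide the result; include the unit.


Excess power = 468 - 306 = 162 W
Work above CP = 162 * 180 = 29160 J
W' = 29.16 kJ

29.16 kJ


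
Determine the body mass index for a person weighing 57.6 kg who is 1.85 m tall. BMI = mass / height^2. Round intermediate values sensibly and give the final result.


BMI = mass / height^2
= 57.6 / 1.85^2
= 57.6 / 3.4225
= 16.83 kg/m^2

16.83 kg/m^2


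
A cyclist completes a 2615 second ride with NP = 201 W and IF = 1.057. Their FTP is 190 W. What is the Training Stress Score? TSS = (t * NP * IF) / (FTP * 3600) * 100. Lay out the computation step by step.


t * NP * IF = 2615 * 201 * 1.057 = 555575.055
FTP * 3600 = 684000
TSS = (555575.055 / 684000) * 100 = 81.22

81.22 TSS


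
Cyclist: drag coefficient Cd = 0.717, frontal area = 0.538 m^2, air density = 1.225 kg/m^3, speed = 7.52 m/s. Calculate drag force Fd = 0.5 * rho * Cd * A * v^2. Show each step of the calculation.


v^2 = 7.52^2 = 56.5504
Fd = 0.5 * 1.225 * 0.717 * 0.538 * 56.5504
= 13.361 N

13.361 N


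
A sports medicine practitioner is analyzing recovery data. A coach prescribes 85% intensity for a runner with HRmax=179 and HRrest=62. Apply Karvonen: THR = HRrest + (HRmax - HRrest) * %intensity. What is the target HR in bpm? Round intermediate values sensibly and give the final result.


Heart rate reserve = 179 - 62 = 117
Intensity fraction = 85 / 100 = 0.85
THR = 62 + 117 * 0.85 = 161.45 bpm

161.45 bpm


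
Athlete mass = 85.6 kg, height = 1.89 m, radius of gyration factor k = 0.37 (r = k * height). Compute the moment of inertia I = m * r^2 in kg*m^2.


r = k * height = 0.37 * 1.89 = 0.6993 m
r^2 = 0.6993^2 = 0.48902
I = 85.6 * 0.48902 = 41.86 kg*m^2

41.86 kg*m^2


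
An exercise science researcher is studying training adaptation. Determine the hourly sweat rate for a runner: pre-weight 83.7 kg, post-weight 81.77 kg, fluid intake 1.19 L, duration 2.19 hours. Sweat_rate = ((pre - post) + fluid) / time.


Mass lost = 83.7 - 81.77 = 1.93 kg
Add fluid consumed: 1.93 + 1.19 = 3.12 L total sweat
Sweat rate = 3.12 / 2.19 = 1.425 L/h

1.425 L/h


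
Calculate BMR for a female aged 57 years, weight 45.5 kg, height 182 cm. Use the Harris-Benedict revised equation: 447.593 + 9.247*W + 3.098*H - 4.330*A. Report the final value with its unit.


Substituting values:
W term = 9.247 * 45.5 = 420.7385
H term = 3.098 * 182 = 563.836
A term = 4.330 * 57 = 246.81
BMR = 1185.36 kcal/day

1185.36 kcal/day


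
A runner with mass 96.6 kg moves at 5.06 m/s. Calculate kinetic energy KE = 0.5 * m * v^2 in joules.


v^2 = 5.06^2 = 25.6036
KE = 0.5 * 96.6 * 25.6036
= 1236.65 J

1236.65 J


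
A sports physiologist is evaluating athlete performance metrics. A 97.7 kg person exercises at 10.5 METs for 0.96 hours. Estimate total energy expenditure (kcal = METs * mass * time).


Energy = METs * mass(kg) * time(h)
= 10.5 * 97.7 * 0.96
= 984.82 kcal

984.82 kcal


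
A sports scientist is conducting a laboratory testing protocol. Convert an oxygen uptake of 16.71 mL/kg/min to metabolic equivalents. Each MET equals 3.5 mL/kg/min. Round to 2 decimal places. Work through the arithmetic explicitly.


One MET = 3.5 mL/kg/min
Number of METs = 16.71 / 3.5
= 4.77 METs

4.77 METs


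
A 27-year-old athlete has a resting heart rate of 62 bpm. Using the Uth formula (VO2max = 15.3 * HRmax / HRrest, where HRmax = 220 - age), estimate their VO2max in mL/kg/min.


HRmax = 220 - 27 = 193 bpm
Ratio = HRmax / HRrest = 193 / 62 = 3.1129
VO2max = 15.3 * 3.1129 = 47.63 mL/kg/min

47.63 mL/kg/min


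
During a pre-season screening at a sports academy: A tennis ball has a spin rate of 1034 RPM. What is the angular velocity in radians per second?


Convert RPM to rad/s: multiply by 2*pi and divide by 60
omega = 1034 * 2 * pi / 60
= 108.28 rad/s

108.28 rad/s


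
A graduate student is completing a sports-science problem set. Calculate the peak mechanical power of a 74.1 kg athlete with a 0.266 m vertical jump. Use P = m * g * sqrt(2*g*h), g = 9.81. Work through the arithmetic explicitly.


First, sqrt(2gh) = sqrt(2 * 9.81 * 0.266)
= sqrt(5.21892) = 2.284496 m/s
Power = 74.1 * 9.81 * 2.284496 = 1660.65 W

1660.65 W


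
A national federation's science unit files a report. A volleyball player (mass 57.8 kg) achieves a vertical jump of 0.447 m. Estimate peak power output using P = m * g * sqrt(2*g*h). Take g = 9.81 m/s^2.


2 * g * h = 2 * 9.81 * 0.447 = 8.77014
sqrt(8.77014) = 2.961442 m/s
P = 57.8 * 9.81 * 2.961442 = 1679.19 W

1679.19 W


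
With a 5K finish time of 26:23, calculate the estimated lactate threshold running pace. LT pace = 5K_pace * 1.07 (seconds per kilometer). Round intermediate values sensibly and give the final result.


Race duration = 1583 s for 5 km
Average pace = 1583 / 5 = 316.6 s/km
LT pace = 316.6 * 1.07
= 338.76 s/km

338.76 s/km


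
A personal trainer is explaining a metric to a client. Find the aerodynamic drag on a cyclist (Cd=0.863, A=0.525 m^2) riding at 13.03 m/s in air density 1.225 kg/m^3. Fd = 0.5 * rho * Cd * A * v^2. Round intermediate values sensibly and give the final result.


Fd = 0.5 * 1.225 * 0.863 * 0.525 * 13.03^2
= 0.5 * 1.225 * 0.863 * 0.525 * 169.7809
= 47.116 N

47.116 N


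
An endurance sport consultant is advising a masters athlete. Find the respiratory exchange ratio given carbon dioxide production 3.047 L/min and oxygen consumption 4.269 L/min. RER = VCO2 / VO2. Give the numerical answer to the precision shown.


VCO2 = 3.047 L/min
VO2 = 4.269 L/min
RER = 3.047 / 4.269 = 0.7138

0.7138


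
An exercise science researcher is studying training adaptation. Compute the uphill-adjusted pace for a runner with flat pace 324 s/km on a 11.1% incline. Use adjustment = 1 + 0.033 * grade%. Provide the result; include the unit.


Adjustment factor = 1 + 0.033 * 11.1 = 1.3663
Grade-adjusted pace = 324 * 1.3663 = 442.68 s/km

442.68 s/km


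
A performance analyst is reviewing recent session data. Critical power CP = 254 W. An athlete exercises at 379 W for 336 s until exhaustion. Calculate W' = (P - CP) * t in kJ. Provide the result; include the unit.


P - CP = 379 - 254 = 125 W
W' = 125 * 336 = 42000 J
= 42000 / 1000 = 42.0 kJ

42.0 kJ


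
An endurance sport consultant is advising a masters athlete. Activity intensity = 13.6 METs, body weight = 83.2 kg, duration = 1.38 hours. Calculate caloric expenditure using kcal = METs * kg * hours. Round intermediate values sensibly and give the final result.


kcal = 13.6 * 83.2 * 1.38
= 1131.52 * 1.38
= 1561.5 kcal

1561.5 kcal


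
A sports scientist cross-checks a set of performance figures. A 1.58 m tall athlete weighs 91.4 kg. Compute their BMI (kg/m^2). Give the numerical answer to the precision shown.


height^2 = 2.4964 m^2
BMI = 91.4 / 2.4964 = 36.61 kg/m^2

36.61 kg/m^2


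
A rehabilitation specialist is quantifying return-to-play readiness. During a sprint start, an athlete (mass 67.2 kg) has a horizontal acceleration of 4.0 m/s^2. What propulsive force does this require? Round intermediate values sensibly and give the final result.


Propulsive force = mass * acceleration
= 67.2 kg * 4.0 m/s^2
= 268.8 N

268.8 N


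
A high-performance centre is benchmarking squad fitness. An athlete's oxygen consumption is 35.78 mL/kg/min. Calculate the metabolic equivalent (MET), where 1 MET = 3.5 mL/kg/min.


MET = VO2 / 3.5
= 35.78 / 3.5
= 10.22 METs

10.22 METs


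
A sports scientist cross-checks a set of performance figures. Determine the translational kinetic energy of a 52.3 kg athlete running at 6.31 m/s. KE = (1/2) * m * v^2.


KE = 0.5 * m * v^2
= 0.5 * 52.3 * 6.31^2
= 0.5 * 52.3 * 39.8161
= 1041.19 J

1041.19 J


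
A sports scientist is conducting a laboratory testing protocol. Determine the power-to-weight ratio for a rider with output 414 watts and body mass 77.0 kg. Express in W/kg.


P/W = 414 / 77.0 = 5.377 W/kg

5.377 W/kg


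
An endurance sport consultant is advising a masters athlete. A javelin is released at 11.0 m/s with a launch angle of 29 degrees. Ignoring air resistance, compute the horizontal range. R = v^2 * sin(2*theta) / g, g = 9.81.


Launch speed squared = 121.0
sin(2 * 29 deg) = 0.848048
Range = 121.0 * 0.848048 / 9.81
= 10.46 m

10.46 m


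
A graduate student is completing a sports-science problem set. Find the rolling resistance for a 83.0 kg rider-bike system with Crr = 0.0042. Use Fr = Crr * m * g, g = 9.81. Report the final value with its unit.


m * g = 83.0 * 9.81 = 814.23 N
Fr = 0.0042 * 814.23 = 3.42 N

3.42 N


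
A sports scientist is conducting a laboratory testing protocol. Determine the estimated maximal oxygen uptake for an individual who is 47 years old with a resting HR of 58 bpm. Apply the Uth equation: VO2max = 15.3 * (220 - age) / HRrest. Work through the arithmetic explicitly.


HRmax = 220 - 47 = 173
VO2max = 15.3 * (173 / 58)
= 15.3 * 2.9828
= 45.64 mL/kg/min

45.64 mL/kg/min


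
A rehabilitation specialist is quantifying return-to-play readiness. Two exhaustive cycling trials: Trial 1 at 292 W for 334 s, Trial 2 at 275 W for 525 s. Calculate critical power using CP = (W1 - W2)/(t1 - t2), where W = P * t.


W1 = 292 * 334 = 97528 J
W2 = 275 * 525 = 144375 J
CP = (97528 - 144375) / (334 - 525)
= -46847 / -191
= 245.27 W

245.27 W


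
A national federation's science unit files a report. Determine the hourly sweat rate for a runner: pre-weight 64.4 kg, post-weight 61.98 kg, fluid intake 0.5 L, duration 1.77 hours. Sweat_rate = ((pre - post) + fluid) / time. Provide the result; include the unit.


Mass lost = 64.4 - 61.98 = 2.42 kg
Add fluid consumed: 2.42 + 0.5 = 2.92 L total sweat
Sweat rate = 2.92 / 1.77 = 1.65 L/h

1.65 L/h


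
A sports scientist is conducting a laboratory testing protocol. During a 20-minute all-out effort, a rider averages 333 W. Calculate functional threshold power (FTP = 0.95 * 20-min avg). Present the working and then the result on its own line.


FTP = 0.95 * 333
= 316.35 W

316.35 W


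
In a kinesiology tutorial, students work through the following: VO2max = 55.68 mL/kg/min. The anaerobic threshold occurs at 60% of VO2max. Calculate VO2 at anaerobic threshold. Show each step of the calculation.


AT fraction = 60 / 100 = 0.6
AT VO2 = 55.68 * 0.6
= 33.41 mL/kg/min

33.41 mL/kg/min


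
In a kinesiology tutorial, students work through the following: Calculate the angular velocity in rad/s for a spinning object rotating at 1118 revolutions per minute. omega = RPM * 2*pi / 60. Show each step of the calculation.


omega = RPM * 2*pi / 60
= 1118 * 6.28318531 / 60
= 117.077 rad/s

117.077 rad/s


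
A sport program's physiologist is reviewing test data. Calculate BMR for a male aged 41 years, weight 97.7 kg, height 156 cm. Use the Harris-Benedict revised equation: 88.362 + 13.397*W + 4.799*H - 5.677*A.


Substituting values:
W term = 13.397 * 97.7 = 1308.8869
H term = 4.799 * 156 = 748.644
A term = 5.677 * 41 = 232.757
BMR = 1913.14 kcal/day

1913.14 kcal/day


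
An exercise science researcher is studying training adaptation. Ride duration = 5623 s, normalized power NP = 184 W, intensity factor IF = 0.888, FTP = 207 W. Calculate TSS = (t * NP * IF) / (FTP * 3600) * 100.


Numerator = 5623 * 184 * 0.888 = 918753.216
Denominator = 207 * 3600 = 745200
TSS = 918753.216 / 745200 * 100
= 123.29

123.29 TSS


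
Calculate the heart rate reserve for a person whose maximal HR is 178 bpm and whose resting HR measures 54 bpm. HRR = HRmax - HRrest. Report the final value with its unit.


HRmax = 178 bpm
HRrest = 54 bpm
HRR = 178 - 54 = 124 bpm

124 bpm


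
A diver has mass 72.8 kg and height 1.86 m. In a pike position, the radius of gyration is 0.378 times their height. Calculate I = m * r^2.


r = 0.378 * 1.86 = 0.70308 m
I = m * r^2 = 72.8 * 0.494321 = 35.987 kg*m^2

35.987 kg*m^2


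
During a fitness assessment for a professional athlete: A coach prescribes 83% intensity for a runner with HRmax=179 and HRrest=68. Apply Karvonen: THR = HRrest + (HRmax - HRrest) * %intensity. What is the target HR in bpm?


Heart rate reserve = 179 - 68 = 111
Intensity fraction = 83 / 100 = 0.83
THR = 68 + 111 * 0.83 = 160.13 bpm

160.13 bpm


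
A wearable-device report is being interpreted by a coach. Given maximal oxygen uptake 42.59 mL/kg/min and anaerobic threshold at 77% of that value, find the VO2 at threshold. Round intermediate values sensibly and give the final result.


Percentage as decimal = 0.77
VO2 at AT = 42.59 * 0.77 = 32.79 mL/kg/min

32.79 mL/kg/min


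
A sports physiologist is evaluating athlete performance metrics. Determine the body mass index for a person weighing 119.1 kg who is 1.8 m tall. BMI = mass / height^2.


BMI = mass / height^2
= 119.1 / 1.8^2
= 119.1 / 3.24
= 36.76 kg/m^2

36.76 kg/m^2


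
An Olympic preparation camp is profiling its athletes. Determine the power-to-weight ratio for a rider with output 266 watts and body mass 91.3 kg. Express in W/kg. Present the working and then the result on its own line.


P/W = 266 / 91.3 = 2.913 W/kg

2.913 W/kg


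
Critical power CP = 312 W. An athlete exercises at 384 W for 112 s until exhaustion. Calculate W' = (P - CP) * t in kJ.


P - CP = 384 - 312 = 72 W
W' = 72 * 112 = 8064 J
= 8064 / 1000 = 8.064 kJ

8.064 kJ


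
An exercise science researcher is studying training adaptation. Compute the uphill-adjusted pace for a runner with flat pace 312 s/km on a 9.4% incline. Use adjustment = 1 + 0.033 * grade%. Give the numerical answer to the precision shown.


Adjustment factor = 1 + 0.033 * 9.4 = 1.3102
Grade-adjusted pace = 312 * 1.3102 = 408.78 s/km

408.78 s/km


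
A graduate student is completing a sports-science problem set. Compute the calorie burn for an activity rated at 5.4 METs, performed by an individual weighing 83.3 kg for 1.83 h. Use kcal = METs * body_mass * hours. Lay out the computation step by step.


Product of METs and mass = 5.4 * 83.3 = 449.82
Total kcal = 449.82 * 1.83 = 823.17 kcal

823.17 kcal


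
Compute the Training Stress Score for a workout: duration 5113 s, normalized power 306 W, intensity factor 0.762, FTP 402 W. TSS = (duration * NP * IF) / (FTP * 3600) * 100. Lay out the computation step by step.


Product = 5113 * 306 * 0.762 = 1192208.436
Base = 402 * 3600 = 1447200
TSS = 1192208.436 / 1447200 * 100 = 82.38

82.38 TSS


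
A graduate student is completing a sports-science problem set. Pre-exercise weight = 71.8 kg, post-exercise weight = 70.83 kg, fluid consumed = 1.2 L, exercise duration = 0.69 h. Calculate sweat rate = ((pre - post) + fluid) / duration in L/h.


Weight loss = 71.8 - 70.83 = 0.97 kg (approx L)
Total sweat = 0.97 + 1.2 = 2.17 L
Sweat rate = 2.17 / 0.69 = 3.145 L/h

3.145 L/h


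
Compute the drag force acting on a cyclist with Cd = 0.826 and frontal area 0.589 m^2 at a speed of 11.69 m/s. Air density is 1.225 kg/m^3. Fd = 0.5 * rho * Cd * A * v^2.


Step 1: v^2 = 136.6561
Step 2: Fd = 0.5 * 1.225 * 0.826 * 0.589 * 136.6561
= 40.722 N

40.722 N


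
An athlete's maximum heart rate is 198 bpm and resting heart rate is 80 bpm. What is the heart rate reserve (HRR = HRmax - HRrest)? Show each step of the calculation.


HRR = HRmax - HRrest
= 198 - 80
= 118 bpm

118 bpm


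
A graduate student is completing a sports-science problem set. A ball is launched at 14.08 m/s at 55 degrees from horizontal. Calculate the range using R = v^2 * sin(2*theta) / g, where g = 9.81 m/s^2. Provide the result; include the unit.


sin(2 * 55) = sin(110) = 0.939693
v^2 = 14.08^2 = 198.2464
R = 198.2464 * 0.939693 / 9.81
= 18.99 m

18.99 m


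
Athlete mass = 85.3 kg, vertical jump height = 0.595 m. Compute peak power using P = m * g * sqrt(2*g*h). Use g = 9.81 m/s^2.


sqrt(2 * 9.81 * 0.595) = sqrt(11.6739) = 3.416709 m/s
P = 85.3 * 9.81 * 3.416709
= 2859.08 W

2859.08 W


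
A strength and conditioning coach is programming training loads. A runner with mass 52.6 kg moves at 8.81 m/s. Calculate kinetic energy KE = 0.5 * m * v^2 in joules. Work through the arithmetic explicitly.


v^2 = 8.81^2 = 77.6161
KE = 0.5 * 52.6 * 77.6161
= 2041.3 J

2041.3 J


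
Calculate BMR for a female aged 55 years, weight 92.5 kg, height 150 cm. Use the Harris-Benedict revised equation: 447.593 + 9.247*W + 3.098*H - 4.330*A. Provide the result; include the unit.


Substituting values:
W term = 9.247 * 92.5 = 855.3475
H term = 3.098 * 150 = 464.7
A term = 4.330 * 55 = 238.15
BMR = 1529.49 kcal/day

1529.49 kcal/day


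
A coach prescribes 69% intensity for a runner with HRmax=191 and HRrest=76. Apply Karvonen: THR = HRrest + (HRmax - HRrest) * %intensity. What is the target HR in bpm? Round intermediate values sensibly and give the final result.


Heart rate reserve = 191 - 76 = 115
Intensity fraction = 69 / 100 = 0.69
THR = 76 + 115 * 0.69 = 155.35 bpm

155.35 bpm


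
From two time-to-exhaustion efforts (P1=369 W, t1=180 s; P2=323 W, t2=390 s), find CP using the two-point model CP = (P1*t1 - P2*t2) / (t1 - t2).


Work in trial 1 = 66420 J
Work in trial 2 = 125970 J
Delta work = -59550 J
Delta time = -210 s
CP = -59550 / -210 = 283.57 W

283.57 W


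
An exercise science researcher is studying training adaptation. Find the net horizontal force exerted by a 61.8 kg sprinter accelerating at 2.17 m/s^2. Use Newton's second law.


Newton's second law: F = m * a
F = 61.8 * 2.17 = 134.11 N

134.11 N


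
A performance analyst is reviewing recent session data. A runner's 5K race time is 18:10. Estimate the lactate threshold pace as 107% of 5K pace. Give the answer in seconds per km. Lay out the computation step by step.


Total race time = 18*60 + 10 = 1090 seconds
5K pace = 1090 / 5 = 218.0 sec/km
LT pace = 218.0 * 1.07 = 233.26 sec/km

233.26 s/km


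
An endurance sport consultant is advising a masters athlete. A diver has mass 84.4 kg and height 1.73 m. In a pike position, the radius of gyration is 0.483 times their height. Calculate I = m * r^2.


r = 0.483 * 1.73 = 0.83559 m
I = m * r^2 = 84.4 * 0.698211 = 58.929 kg*m^2

58.929 kg*m^2


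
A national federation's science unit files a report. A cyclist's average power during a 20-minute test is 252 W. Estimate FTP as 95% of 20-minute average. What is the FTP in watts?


FTP = 20-min power * 0.95
= 252 * 0.95
= 239.4 W

239.4 W


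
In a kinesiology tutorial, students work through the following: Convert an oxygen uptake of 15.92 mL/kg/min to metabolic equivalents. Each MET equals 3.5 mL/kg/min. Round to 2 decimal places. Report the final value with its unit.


One MET = 3.5 mL/kg/min
Number of METs = 15.92 / 3.5
= 4.55 METs

4.55 METs


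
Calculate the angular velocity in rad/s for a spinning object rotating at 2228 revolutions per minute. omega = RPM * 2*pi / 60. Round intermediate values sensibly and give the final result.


omega = RPM * 2*pi / 60
= 2228 * 6.28318531 / 60
= 233.316 rad/s

233.316 rad/s


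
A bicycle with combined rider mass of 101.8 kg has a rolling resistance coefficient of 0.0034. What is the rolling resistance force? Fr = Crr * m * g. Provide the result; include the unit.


Fr = 0.0034 * 101.8 * 9.81
= 0.34612 * 9.81
= 3.395 N

3.395 N


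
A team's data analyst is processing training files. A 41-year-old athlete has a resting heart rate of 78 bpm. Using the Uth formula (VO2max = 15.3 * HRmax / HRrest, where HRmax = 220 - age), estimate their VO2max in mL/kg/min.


HRmax = 220 - 41 = 179 bpm
Ratio = HRmax / HRrest = 179 / 78 = 2.2949
VO2max = 15.3 * 2.2949 = 35.11 mL/kg/min

35.11 mL/kg/min


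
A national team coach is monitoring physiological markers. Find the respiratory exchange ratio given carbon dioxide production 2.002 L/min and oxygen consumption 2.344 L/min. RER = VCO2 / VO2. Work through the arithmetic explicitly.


VCO2 = 2.002 L/min
VO2 = 2.344 L/min
RER = 2.002 / 2.344 = 0.8541

0.8541


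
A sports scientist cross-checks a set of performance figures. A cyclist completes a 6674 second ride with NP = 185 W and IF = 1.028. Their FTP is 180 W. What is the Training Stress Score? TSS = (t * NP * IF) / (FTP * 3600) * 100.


t * NP * IF = 6674 * 185 * 1.028 = 1269261.32
FTP * 3600 = 648000
TSS = (1269261.32 / 648000) * 100 = 195.87

195.87 TSS


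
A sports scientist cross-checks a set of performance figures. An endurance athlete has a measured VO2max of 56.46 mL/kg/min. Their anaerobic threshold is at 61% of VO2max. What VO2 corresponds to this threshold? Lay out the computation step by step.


Anaerobic threshold VO2 = VO2max * 61%
= 56.46 * 0.61
= 34.44 mL/kg/min

34.44 mL/kg/min


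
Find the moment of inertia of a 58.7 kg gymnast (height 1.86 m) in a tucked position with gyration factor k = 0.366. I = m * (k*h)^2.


Radius of gyration = 0.366 * 1.86 = 0.68076 m
I = 58.7 * 0.68076^2
= 58.7 * 0.463434
= 27.204 kg*m^2

27.204 kg*m^2


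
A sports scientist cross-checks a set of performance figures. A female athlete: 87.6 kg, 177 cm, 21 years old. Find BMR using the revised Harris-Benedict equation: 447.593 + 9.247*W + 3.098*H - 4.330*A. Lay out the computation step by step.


Intercept = 447.593
Weight contribution = 9.247 * 87.6 = 810.0372
Height contribution = 3.098 * 177 = 548.346
Age contribution = 4.33 * 21 = 90.93
BMR = 447.593 + 810.0372 + 548.346 - 90.93
= 1715.05 kcal/day

1715.05 kcal/day


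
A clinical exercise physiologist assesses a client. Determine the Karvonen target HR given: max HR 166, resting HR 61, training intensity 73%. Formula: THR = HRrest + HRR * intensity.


HRR = HRmax - HRrest = 166 - 61 = 105
THR = 61 + 105 * 0.73
= 137.65 bpm

137.65 bpm


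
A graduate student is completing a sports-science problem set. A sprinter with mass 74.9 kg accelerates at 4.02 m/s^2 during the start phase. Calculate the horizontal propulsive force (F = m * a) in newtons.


F = m * a
= 74.9 * 4.02
= 301.1 N

301.1 N


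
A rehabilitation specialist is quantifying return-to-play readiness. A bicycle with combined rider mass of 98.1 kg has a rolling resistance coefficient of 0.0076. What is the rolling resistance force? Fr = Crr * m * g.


Fr = 0.0076 * 98.1 * 9.81
= 0.74556 * 9.81
= 7.314 N

7.314 N


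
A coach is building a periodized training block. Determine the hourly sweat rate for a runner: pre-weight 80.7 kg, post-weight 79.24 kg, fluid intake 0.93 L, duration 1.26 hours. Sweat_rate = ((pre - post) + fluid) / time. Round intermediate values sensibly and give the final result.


Mass lost = 80.7 - 79.24 = 1.46 kg
Add fluid consumed: 1.46 + 0.93 = 2.39 L total sweat
Sweat rate = 2.39 / 1.26 = 1.897 L/h

1.897 L/h


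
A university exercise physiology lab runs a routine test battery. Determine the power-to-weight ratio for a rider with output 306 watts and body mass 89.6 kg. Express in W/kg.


P/W = 306 / 89.6 = 3.415 W/kg

3.415 W/kg


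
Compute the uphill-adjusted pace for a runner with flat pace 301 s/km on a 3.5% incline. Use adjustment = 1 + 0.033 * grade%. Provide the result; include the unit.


Adjustment factor = 1 + 0.033 * 3.5 = 1.1155
Grade-adjusted pace = 301 * 1.1155 = 335.77 s/km

335.77 s/km


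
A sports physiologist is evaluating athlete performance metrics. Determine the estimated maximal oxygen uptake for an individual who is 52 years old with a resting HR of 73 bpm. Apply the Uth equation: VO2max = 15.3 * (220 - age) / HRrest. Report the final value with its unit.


HRmax = 220 - 52 = 168
VO2max = 15.3 * (168 / 73)
= 15.3 * 2.3014
= 35.21 mL/kg/min

35.21 mL/kg/min


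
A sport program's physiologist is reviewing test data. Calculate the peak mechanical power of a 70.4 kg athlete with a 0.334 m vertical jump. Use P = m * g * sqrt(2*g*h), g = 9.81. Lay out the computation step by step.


First, sqrt(2gh) = sqrt(2 * 9.81 * 0.334)
= sqrt(6.55308) = 2.559898 m/s
Power = 70.4 * 9.81 * 2.559898 = 1767.93 W

1767.93 W


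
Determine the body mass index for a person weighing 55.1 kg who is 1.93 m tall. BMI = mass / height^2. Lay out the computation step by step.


BMI = mass / height^2
= 55.1 / 1.93^2
= 55.1 / 3.7249
= 14.79 kg/m^2

14.79 kg/m^2
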